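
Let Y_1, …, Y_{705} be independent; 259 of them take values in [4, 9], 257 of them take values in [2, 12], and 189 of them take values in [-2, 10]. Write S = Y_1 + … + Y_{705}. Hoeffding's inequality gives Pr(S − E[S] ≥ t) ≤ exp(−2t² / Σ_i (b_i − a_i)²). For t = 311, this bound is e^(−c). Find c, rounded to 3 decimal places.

3.257

Σ(b_i − a_i)² = 259·5² + 257·10² + 189·12² = 59391.
c = 2t² / 59391 = 2·311² / 59391 = 3.2571.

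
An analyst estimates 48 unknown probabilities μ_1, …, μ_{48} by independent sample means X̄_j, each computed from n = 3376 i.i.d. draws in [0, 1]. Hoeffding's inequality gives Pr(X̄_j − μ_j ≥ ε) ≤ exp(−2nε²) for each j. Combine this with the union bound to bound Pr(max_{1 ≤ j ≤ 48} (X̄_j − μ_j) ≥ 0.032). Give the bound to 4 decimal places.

Per-experiment Hoeffding bound: exp(−2·3376·0.032²) = exp(−6.91405) = 0.00099373.
Union bound over 48 events: 48·0.00099373 = 0.04770.

0.0477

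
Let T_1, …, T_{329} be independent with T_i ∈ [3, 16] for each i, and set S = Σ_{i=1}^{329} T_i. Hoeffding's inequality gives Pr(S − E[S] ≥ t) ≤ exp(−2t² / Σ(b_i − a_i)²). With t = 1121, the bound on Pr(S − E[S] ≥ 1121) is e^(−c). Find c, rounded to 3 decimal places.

45.202

Σ(b_i − a_i)² = 329·(13)² = 55601.
c = 2t²/55601 = 2·1121²/55601 = 45.2021.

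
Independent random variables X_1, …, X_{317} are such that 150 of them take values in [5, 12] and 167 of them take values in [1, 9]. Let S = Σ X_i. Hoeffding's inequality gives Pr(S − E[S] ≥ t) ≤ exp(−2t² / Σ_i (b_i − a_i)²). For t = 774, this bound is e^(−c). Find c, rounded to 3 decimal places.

66.424

Σ(b_i − a_i)² = 150·7² + 167·8² = 18038.
c = 2t² / 18038 = 2·774² / 18038 = 66.4238.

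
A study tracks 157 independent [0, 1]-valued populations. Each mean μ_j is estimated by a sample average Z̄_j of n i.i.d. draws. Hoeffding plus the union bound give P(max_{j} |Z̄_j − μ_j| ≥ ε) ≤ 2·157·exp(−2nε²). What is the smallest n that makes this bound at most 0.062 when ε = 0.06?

Need 2·157·exp(−2nε²) ≤ 0.062, i.e. exp(−2nε²) ≤ 0.062/314.
So 2nε² ≥ ln(314/0.062) = 8.530014.
Hence n ≥ 8.530014/(2·0.06²) = 1184.724.
The smallest integer n is 1185.

1185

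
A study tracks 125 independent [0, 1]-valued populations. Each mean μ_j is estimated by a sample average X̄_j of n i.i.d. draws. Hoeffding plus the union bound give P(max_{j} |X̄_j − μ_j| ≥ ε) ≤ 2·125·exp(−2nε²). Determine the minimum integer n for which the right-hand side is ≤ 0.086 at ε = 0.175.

Need 2·125·exp(−2nε²) ≤ 0.086, i.e. exp(−2nε²) ≤ 0.086/250.
So 2nε² ≥ ln(250/0.086) = 7.974869.
Hence n ≥ 7.974869/(2·0.175²) = 130.202.
The smallest integer n is 131.

131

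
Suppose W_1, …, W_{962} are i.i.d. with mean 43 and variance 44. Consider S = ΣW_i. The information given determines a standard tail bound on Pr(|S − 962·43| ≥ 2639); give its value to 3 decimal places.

0.006

With mean and variance of each term known, Chebyshev's inequality bounds the deviation of the sum (or sample mean).
Var(S) = n·Var(W_i) = 962·44 = 42328.
Chebyshev: Pr(|S − 962·43| ≥ 2639) ≤ Var(S)/2639² = 42328/6964321 = 0.0061.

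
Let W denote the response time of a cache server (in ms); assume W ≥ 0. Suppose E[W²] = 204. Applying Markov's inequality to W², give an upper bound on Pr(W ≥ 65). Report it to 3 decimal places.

0.048

Since W ≥ 0, the event {W ≥ 65} is the same as {W² ≥ 4225}.
Markov's inequality applied to W² gives Pr(W² ≥ 4225) ≤ E[W²]/4225 = 204/4225 = 0.0483.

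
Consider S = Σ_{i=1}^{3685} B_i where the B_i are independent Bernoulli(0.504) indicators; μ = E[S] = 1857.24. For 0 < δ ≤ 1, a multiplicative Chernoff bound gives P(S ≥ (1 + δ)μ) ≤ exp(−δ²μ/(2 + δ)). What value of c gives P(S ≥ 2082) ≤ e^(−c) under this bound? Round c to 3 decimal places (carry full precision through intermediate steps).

Write 2082 = (1 + δ)μ, so δ = 2082/1857.24 − 1 = 0.1210183…
Then the exponent is δ²μ/(2 + δ) = (2082 − μ)² / (μ·(2 + δ)) = 12.824062.

12.824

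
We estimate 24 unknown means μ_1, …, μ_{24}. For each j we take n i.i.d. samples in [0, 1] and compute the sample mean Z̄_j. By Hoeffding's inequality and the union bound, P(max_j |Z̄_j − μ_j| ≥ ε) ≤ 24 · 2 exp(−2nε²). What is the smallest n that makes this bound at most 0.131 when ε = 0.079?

473

Need 2·24·exp(−2nε²) ≤ 0.131, i.e. exp(−2nε²) ≤ 0.131/48.
So 2nε² ≥ ln(48/0.131) = 5.903759.
Hence n ≥ 5.903759/(2·0.079²) = 472.982.
The smallest integer n is 473.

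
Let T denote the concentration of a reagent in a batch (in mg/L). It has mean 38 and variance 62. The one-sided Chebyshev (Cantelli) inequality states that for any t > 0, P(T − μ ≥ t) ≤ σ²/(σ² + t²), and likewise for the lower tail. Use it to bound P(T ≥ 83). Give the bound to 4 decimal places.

0.0297

Here σ² = 62 and t = 45, so σ² + t² = 2087.
Cantelli's bound: 62/2087 = 0.0297.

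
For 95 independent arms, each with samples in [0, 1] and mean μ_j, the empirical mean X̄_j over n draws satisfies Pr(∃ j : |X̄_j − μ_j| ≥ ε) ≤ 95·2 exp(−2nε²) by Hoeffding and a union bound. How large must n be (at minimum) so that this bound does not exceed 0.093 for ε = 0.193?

103

Need 2·95·exp(−2nε²) ≤ 0.093, i.e. exp(−2nε²) ≤ 0.093/190.
So 2nε² ≥ ln(190/0.093) = 7.622180.
Hence n ≥ 7.622180/(2·0.193²) = 102.314.
The smallest integer n is 103.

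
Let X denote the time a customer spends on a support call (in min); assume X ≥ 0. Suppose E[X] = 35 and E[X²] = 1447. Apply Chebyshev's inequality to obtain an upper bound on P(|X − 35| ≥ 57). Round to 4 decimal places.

0.0683

Var(X) = E[X²] − (E[X])² = 1447 − 1225 = 222.
Chebyshev's inequality: P(|X − μ| ≥ t) ≤ Var(X)/t² = 222/3249 = 0.0683.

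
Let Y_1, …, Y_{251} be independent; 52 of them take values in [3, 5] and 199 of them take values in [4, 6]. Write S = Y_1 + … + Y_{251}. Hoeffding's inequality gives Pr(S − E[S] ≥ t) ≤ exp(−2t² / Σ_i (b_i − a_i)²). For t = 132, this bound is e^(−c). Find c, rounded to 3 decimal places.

34.709

Σ(b_i − a_i)² = 52·2² + 199·2² = 1004.
c = 2t² / 1004 = 2·132² / 1004 = 34.7092.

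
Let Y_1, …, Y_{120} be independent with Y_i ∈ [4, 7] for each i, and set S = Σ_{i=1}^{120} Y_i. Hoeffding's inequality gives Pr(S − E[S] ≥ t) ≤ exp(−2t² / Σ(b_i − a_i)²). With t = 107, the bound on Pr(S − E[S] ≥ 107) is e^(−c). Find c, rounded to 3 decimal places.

21.202

Σ(b_i − a_i)² = 120·(3)² = 1080.
c = 2t²/1080 = 2·107²/1080 = 21.2019.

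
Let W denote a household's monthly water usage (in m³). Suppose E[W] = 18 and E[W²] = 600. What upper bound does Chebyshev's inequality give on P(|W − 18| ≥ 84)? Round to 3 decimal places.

Var(W) = E[W²] − (E[W])² = 600 − 324 = 276.
Chebyshev's inequality: P(|W − μ| ≥ t) ≤ Var(W)/t² = 276/7056 = 0.0391.

0.039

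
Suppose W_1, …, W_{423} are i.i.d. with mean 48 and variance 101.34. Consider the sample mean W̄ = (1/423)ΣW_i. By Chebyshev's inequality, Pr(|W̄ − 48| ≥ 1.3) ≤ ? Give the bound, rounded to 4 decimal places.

0.1418

Var(W̄) = Var(W_i)/n = 101.34/423 = 0.23957.
Chebyshev: Pr(|W̄ − 48| ≥ 1.3) ≤ Var(W̄)/(1.3)² = 101.34/(423·1.3²) = 0.1418.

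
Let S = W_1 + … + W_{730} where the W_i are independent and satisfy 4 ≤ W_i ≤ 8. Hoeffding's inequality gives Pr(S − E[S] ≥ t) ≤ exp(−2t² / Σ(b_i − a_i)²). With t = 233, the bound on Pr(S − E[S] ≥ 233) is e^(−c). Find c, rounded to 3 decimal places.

Σ(b_i − a_i)² = 730·(4)² = 11680.
c = 2t²/11680 = 2·233²/11680 = 9.2961.

9.296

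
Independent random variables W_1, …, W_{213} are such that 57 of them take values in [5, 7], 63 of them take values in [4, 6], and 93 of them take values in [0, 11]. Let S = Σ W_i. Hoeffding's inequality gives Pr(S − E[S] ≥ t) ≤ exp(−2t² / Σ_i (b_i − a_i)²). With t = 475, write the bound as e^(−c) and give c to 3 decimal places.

Σ(b_i − a_i)² = 57·2² + 63·2² + 93·11² = 11733.
c = 2t² / 11733 = 2·475² / 11733 = 38.4599.

38.460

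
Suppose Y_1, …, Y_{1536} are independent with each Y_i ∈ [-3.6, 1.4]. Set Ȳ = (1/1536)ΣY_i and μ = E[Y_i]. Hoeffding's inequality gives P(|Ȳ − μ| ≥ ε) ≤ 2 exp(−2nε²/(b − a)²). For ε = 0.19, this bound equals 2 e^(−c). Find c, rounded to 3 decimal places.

c = 2nε²/(b − a)² = 2·1536·0.19² / 5² = 4.4360.

4.436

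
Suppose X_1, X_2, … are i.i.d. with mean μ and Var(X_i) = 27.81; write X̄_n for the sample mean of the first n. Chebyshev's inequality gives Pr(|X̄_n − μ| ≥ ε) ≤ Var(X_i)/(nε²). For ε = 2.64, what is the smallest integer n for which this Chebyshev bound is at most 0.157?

Require 27.81/(n·2.64²) ≤ 0.157, i.e. n ≥ 27.81/(0.157·2.64²) = 25.415.
The smallest integer n is 26.

26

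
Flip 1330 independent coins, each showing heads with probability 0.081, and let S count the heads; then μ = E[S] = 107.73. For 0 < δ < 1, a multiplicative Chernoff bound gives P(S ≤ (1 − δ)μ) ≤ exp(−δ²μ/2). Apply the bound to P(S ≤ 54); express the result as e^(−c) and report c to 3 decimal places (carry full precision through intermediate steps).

13.399

Write 54 = (1 − δ)μ, so δ = 1 − 54/107.73 = 0.4987469…
Then the exponent is δ²μ/2 = (μ − 54)²/(2μ) = 13.398835.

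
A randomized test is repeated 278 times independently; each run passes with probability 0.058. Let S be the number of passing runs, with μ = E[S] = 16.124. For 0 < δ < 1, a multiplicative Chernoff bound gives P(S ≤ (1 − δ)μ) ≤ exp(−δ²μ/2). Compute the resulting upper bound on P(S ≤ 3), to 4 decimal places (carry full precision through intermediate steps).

Write 3 = (1 − δ)μ, so δ = 1 − 3/16.124 = 0.8139419…
Then the exponent is δ²μ/2 = (μ − 3)²/(2μ) = 5.341087.
Bound = exp(−5.341087) = 0.00479.

0.0048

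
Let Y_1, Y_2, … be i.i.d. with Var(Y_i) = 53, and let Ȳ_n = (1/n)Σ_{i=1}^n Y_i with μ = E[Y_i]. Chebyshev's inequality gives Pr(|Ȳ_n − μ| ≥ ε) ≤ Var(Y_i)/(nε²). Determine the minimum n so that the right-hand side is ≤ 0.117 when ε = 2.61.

Require 53/(n·2.61²) ≤ 0.117, i.e. n ≥ 53/(0.117·2.61²) = 66.498.
The smallest integer n is 67.

67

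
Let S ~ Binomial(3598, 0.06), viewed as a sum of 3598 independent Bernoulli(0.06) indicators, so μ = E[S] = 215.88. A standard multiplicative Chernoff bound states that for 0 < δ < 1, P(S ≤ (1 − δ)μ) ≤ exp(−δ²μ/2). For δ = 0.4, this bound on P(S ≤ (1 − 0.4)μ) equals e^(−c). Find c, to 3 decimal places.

17.270

c = δ²μ/2 = 0.4²·215.88/2 = 17.2704.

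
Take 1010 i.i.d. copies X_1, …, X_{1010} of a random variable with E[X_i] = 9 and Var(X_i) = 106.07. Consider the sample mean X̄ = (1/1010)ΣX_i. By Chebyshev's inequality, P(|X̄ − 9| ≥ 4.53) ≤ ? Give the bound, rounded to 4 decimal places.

0.0051

Var(X̄) = Var(X_i)/n = 106.07/1010 = 0.10502.
Chebyshev: P(|X̄ − 9| ≥ 4.53) ≤ Var(X̄)/(4.53)² = 106.07/(1010·4.53²) = 0.0051.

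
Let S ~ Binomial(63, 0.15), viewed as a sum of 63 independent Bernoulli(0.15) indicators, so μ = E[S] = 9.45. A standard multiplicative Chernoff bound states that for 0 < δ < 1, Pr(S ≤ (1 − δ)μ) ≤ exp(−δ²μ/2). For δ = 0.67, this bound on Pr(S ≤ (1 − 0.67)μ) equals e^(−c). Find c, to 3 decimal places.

c = δ²μ/2 = 0.67²·9.45/2 = 2.1211.

2.121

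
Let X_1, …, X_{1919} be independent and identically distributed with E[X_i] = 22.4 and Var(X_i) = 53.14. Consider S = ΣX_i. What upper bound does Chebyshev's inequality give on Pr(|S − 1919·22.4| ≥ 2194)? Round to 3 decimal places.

Var(S) = n·Var(X_i) = 1919·53.14 = 101975.66.
Chebyshev: Pr(|S − 1919·22.4| ≥ 2194) ≤ Var(S)/2194² = 101975.66/4813636 = 0.0212.

0.021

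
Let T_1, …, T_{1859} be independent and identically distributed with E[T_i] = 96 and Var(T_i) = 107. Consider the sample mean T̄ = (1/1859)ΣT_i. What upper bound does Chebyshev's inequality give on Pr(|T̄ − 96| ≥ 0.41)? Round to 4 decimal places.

0.3424

Var(T̄) = Var(T_i)/n = 107/1859 = 0.057558.
Chebyshev: Pr(|T̄ − 96| ≥ 0.41) ≤ Var(T̄)/(0.41)² = 107/(1859·0.41²) = 0.3424.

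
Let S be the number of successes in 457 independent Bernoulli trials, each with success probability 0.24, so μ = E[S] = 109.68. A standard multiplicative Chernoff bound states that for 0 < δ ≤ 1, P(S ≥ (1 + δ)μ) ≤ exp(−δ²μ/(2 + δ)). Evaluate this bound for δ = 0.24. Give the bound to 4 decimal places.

0.0596

Exponent = δ²μ/(2 + δ) = 0.24²·109.68/2.24 = 2.8203.
Bound = exp(−2.8203) = 0.05959.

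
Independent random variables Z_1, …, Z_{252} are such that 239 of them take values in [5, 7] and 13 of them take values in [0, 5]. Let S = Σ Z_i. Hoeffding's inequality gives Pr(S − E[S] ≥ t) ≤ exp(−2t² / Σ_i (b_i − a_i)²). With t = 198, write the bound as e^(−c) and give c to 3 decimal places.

Σ(b_i − a_i)² = 239·2² + 13·5² = 1281.
c = 2t² / 1281 = 2·198² / 1281 = 61.2084.

61.208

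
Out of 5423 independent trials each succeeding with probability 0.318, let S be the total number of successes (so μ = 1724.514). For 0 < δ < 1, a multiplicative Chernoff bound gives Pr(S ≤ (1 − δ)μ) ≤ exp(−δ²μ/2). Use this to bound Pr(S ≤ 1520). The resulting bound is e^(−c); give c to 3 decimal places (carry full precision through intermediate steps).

Write 1520 = (1 − δ)μ, so δ = 1 − 1520/1724.514 = 0.1185923…
Then the exponent is δ²μ/2 = (μ − 1520)²/(2μ) = 12.126888.

12.127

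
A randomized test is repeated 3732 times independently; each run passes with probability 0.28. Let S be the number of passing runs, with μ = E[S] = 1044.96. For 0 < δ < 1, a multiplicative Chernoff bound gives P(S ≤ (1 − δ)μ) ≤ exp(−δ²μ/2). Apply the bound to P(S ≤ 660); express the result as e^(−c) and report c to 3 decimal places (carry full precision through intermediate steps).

Write 660 = (1 − δ)μ, so δ = 1 − 660/1044.96 = 0.3683969…
Then the exponent is δ²μ/2 = (μ − 660)²/(2μ) = 70.909031.

70.909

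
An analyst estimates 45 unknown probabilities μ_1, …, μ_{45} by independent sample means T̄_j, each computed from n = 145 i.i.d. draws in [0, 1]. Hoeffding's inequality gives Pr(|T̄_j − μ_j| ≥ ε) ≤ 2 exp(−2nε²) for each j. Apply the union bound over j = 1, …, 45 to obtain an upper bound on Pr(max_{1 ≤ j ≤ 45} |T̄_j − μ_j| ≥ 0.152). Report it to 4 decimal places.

Per-experiment Hoeffding bound: 2·exp(−2·145·0.152²) = 2·exp(−6.70016) = 0.0024614.
Union bound over 45 events: 45·0.0024614 = 0.11076.

0.1108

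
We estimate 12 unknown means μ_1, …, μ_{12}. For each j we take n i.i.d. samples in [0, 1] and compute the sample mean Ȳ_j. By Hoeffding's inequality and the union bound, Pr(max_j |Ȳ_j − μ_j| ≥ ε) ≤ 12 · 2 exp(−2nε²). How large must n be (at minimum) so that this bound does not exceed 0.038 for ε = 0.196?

Need 2·12·exp(−2nε²) ≤ 0.038, i.e. exp(−2nε²) ≤ 0.038/24.
So 2nε² ≥ ln(24/0.038) = 6.448223.
Hence n ≥ 6.448223/(2·0.196²) = 83.926.
The smallest integer n is 84.

84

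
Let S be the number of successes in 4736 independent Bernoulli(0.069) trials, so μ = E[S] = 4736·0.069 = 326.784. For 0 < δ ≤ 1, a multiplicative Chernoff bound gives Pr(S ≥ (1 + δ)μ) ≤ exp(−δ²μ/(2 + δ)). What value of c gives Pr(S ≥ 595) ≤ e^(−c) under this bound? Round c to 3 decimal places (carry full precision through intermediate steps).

Write 595 = (1 + δ)μ, so δ = 595/326.784 − 1 = 0.8207746…
Then the exponent is δ²μ/(2 + δ) = (595 − μ)² / (μ·(2 + δ)) = 78.044122.

78.044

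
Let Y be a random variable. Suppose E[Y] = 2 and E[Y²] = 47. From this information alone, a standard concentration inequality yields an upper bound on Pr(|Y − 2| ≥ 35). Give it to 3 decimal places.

The first two moments determine the variance, so Chebyshev's inequality is the sharpest standard bound available.
Var(Y) = E[Y²] − (E[Y])² = 47 − 4 = 43.
Chebyshev's inequality: Pr(|Y − μ| ≥ t) ≤ Var(Y)/t² = 43/1225 = 0.0351.

0.035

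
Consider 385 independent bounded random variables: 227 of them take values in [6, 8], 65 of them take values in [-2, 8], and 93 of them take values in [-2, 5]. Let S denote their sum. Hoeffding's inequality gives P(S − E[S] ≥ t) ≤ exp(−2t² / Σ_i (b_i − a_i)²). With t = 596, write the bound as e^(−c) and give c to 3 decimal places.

59.376

Σ(b_i − a_i)² = 227·2² + 65·10² + 93·7² = 11965.
c = 2t² / 11965 = 2·596² / 11965 = 59.3758.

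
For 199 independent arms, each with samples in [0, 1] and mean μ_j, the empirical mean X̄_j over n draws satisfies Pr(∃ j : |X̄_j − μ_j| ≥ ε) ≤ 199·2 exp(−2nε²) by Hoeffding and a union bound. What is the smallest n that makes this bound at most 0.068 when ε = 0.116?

Need 2·199·exp(−2nε²) ≤ 0.068, i.e. exp(−2nε²) ≤ 0.068/398.
So 2nε² ≥ ln(398/0.068) = 8.674700.
Hence n ≥ 8.674700/(2·0.116²) = 322.336.
The smallest integer n is 323.

323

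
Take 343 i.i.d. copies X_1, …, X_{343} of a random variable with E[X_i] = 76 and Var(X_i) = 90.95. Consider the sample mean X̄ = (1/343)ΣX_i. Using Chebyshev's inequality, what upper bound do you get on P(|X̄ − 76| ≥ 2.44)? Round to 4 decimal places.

0.0445

Var(X̄) = Var(X_i)/n = 90.95/343 = 0.26516.
Chebyshev: P(|X̄ − 76| ≥ 2.44) ≤ Var(X̄)/(2.44)² = 90.95/(343·2.44²) = 0.0445.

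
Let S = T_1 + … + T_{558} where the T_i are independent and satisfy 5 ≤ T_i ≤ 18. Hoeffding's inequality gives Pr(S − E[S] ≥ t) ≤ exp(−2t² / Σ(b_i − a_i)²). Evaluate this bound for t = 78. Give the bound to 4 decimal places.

Σ(b_i − a_i)² = 558·(13)² = 94302.
Exponent = 2·78²/94302 = 0.1290.
Bound = exp(−0.1290) = 0.87895.

0.8789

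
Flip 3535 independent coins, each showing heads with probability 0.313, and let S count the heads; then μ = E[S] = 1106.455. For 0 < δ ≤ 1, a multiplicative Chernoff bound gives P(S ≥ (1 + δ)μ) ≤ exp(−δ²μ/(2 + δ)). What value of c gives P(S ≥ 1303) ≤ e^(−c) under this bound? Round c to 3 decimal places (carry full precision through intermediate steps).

16.033

Write 1303 = (1 + δ)μ, so δ = 1303/1106.455 − 1 = 0.1776349…
Then the exponent is δ²μ/(2 + δ) = (1303 − μ)² / (μ·(2 + δ)) = 16.032645.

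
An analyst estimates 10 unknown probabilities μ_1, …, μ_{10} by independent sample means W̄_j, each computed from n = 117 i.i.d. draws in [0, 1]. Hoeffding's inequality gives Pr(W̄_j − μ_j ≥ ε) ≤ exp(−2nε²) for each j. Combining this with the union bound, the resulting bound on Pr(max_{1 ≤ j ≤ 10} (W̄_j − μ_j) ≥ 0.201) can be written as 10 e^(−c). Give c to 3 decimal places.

Union bound over the 10 events: Pr(max_{1 ≤ j ≤ 10} (W̄_j − μ_j) ≥ 0.201) ≤ 10·exp(−2nε²) = 10 exp(−2·117·0.201²).
So c = 2·117·0.201² = 9.4538.

9.454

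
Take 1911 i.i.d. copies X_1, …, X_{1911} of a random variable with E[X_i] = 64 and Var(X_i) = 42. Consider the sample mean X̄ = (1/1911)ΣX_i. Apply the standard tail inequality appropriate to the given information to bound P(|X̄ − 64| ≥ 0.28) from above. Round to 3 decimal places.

0.280

With mean and variance of each term known, Chebyshev's inequality bounds the deviation of the sum (or sample mean).
Var(X̄) = Var(X_i)/n = 42/1911 = 0.021978.
Chebyshev: P(|X̄ − 64| ≥ 0.28) ≤ Var(X̄)/(0.28)² = 42/(1911·0.28²) = 0.2803.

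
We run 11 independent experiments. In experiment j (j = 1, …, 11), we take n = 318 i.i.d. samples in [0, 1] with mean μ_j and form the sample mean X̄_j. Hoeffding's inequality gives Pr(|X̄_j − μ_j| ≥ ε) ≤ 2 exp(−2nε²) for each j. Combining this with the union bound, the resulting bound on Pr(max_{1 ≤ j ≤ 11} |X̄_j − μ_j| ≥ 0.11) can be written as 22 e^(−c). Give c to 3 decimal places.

Union bound over the 11 events: Pr(max_{1 ≤ j ≤ 11} |X̄_j − μ_j| ≥ 0.11) ≤ 11·2·exp(−2nε²) = 22 exp(−2·318·0.11²).
So c = 2·318·0.11² = 7.6956.

7.696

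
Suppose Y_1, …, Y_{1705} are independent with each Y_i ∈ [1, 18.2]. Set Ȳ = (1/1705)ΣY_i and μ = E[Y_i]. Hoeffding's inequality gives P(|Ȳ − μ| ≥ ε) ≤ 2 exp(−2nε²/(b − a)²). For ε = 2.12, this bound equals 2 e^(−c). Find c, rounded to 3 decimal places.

51.805

c = 2nε²/(b − a)² = 2·1705·2.12² / 17.2² = 51.8047.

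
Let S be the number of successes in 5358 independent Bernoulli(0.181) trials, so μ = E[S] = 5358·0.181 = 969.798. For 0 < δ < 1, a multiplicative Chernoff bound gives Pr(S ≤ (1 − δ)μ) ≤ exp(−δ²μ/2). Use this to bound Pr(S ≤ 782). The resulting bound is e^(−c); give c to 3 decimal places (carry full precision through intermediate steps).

18.183

Write 782 = (1 − δ)μ, so δ = 1 − 782/969.798 = 0.1936465…
Then the exponent is δ²μ/2 = (μ − 782)²/(2μ) = 18.183214.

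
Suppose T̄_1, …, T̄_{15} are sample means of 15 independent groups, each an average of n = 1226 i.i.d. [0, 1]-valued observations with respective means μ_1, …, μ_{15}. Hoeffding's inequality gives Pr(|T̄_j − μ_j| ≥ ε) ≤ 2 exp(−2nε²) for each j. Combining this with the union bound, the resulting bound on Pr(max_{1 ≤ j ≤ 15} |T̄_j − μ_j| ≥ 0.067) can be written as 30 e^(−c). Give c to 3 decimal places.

Union bound over the 15 events: Pr(max_{1 ≤ j ≤ 15} |T̄_j − μ_j| ≥ 0.067) ≤ 15·2·exp(−2nε²) = 30 exp(−2·1226·0.067²).
So c = 2·1226·0.067² = 11.0070.

11.007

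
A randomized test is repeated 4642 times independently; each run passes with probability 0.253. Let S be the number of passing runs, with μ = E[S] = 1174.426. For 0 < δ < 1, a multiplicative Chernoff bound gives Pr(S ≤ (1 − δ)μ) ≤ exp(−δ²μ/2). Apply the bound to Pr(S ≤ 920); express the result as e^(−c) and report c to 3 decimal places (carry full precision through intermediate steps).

Write 920 = (1 − δ)μ, so δ = 1 − 920/1174.426 = 0.2166386…
Then the exponent is δ²μ/2 = (μ − 920)²/(2μ) = 27.559246.

27.559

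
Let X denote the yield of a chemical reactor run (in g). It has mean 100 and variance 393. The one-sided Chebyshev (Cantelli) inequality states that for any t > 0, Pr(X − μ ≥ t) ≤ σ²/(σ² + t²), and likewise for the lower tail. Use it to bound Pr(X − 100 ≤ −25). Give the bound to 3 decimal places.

Here σ² = 393 and t = 25, so σ² + t² = 1018.
Cantelli's bound: 393/1018 = 0.3861.

0.386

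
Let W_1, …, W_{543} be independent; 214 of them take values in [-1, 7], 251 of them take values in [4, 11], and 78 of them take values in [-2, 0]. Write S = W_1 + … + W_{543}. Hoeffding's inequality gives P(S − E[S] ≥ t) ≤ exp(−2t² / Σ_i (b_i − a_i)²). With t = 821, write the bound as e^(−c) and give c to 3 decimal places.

51.244

Σ(b_i − a_i)² = 214·8² + 251·7² + 78·2² = 26307.
c = 2t² / 26307 = 2·821² / 26307 = 51.2442.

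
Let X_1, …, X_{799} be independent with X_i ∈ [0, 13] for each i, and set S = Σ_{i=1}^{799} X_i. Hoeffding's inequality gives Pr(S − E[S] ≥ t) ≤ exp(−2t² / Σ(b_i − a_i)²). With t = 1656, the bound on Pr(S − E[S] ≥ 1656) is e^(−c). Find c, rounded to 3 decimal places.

40.618

Σ(b_i − a_i)² = 799·(13)² = 135031.
c = 2t²/135031 = 2·1656²/135031 = 40.6179.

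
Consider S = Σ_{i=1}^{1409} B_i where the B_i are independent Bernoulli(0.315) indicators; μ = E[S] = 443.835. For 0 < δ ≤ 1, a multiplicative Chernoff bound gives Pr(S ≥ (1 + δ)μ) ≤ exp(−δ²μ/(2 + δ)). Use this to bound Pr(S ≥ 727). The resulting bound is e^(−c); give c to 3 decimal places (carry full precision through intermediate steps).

68.483

Write 727 = (1 + δ)μ, so δ = 727/443.835 − 1 = 0.6379961…
Then the exponent is δ²μ/(2 + δ) = (727 − μ)² / (μ·(2 + δ)) = 68.483106.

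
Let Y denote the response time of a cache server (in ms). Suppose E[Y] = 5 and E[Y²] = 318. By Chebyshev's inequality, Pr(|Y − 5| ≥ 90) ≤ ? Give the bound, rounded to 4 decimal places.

Var(Y) = E[Y²] − (E[Y])² = 318 − 25 = 293.
Chebyshev's inequality: Pr(|Y − μ| ≥ t) ≤ Var(Y)/t² = 293/8100 = 0.0362.

0.0362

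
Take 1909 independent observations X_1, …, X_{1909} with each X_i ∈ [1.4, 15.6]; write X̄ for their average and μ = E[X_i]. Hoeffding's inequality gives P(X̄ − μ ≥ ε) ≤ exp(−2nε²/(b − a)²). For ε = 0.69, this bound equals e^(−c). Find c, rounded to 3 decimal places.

c = 2nε²/(b − a)² = 2·1909·0.69² / 14.2² = 9.0148.

9.015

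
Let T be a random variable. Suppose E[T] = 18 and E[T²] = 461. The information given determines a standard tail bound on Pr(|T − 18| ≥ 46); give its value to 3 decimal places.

0.065

The first two moments determine the variance, so Chebyshev's inequality is the sharpest standard bound available.
Var(T) = E[T²] − (E[T])² = 461 − 324 = 137.
Chebyshev's inequality: Pr(|T − μ| ≥ t) ≤ Var(T)/t² = 137/2116 = 0.0647.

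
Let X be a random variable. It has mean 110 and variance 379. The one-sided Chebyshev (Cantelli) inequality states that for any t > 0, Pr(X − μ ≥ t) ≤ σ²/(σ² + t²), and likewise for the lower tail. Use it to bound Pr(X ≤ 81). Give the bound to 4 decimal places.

0.3107

Here σ² = 379 and t = 29, so σ² + t² = 1220.
Cantelli's bound: 379/1220 = 0.3107.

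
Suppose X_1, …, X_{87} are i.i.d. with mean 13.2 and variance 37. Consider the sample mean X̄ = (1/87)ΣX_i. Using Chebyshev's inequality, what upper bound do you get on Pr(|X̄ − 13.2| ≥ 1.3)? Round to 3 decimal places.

Var(X̄) = Var(X_i)/n = 37/87 = 0.42529.
Chebyshev: Pr(|X̄ − 13.2| ≥ 1.3) ≤ Var(X̄)/(1.3)² = 37/(87·1.3²) = 0.2516.

0.252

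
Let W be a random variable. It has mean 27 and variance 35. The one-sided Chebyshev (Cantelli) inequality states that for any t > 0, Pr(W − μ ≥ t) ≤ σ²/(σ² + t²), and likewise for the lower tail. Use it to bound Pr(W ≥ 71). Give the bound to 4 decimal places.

Here σ² = 35 and t = 44, so σ² + t² = 1971.
Cantelli's bound: 35/1971 = 0.0178.

0.0178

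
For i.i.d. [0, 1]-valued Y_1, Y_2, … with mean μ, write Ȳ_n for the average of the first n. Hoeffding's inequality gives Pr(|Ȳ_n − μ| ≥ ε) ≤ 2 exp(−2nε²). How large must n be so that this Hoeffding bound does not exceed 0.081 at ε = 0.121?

Require 2·exp(−2nε²) ≤ 0.081, i.e. 2nε² ≥ ln(2/0.081) = 3.206453.
So n ≥ 3.206453 / (2·0.121²) = 109.503.
The smallest integer n is 110.

110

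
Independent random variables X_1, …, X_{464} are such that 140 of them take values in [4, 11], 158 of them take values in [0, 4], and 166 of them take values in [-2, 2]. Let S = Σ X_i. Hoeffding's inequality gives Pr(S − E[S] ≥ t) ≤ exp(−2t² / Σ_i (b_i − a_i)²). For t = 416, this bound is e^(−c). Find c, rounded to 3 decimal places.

28.737

Σ(b_i − a_i)² = 140·7² + 158·4² + 166·4² = 12044.
c = 2t² / 12044 = 2·416² / 12044 = 28.7373.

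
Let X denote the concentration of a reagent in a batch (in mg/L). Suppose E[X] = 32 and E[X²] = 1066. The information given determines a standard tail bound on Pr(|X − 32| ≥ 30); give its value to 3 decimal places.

0.047

The first two moments determine the variance, so Chebyshev's inequality is the sharpest standard bound available.
Var(X) = E[X²] − (E[X])² = 1066 − 1024 = 42.
Chebyshev's inequality: Pr(|X − μ| ≥ t) ≤ Var(X)/t² = 42/900 = 0.0467.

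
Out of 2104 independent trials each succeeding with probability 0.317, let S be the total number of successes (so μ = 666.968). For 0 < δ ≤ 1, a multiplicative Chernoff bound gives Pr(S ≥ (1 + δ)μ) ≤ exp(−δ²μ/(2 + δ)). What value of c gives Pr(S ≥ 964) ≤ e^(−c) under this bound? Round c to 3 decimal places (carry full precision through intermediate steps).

54.095

Write 964 = (1 + δ)μ, so δ = 964/666.968 − 1 = 0.4453467…
Then the exponent is δ²μ/(2 + δ) = (964 − μ)² / (μ·(2 + δ)) = 54.095487.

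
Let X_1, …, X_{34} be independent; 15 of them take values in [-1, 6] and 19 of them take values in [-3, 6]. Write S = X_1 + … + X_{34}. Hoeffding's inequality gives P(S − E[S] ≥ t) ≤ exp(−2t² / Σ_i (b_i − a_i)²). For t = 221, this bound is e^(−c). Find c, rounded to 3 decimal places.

42.956

Σ(b_i − a_i)² = 15·7² + 19·9² = 2274.
c = 2t² / 2274 = 2·221² / 2274 = 42.9560.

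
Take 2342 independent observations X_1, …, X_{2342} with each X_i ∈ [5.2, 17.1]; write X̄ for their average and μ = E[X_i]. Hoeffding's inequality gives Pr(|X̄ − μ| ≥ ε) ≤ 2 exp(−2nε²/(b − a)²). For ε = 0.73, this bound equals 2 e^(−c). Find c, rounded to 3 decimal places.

c = 2nε²/(b − a)² = 2·2342·0.73² / 11.9² = 17.6266.

17.627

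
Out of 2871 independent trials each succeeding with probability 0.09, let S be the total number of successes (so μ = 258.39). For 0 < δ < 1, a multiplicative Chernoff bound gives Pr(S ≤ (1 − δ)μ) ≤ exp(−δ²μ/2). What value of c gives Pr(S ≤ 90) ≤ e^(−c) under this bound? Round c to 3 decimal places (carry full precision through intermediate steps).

54.869

Write 90 = (1 − δ)μ, so δ = 1 − 90/258.39 = 0.6516893…
Then the exponent is δ²μ/2 = (μ − 90)²/(2μ) = 54.868981.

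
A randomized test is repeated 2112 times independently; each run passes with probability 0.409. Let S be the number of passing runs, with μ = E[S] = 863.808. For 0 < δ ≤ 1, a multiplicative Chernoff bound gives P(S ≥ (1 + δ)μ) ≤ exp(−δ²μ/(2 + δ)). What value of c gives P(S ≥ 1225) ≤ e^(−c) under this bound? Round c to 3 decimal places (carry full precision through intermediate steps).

Write 1225 = (1 + δ)μ, so δ = 1225/863.808 − 1 = 0.4181392…
Then the exponent is δ²μ/(2 + δ) = (1225 − μ)² / (μ·(2 + δ)) = 62.456511.

62.457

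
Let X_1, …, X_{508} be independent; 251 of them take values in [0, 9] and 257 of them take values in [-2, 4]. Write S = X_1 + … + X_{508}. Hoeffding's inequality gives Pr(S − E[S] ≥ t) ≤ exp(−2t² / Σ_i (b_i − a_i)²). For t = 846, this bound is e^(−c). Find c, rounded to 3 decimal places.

Σ(b_i − a_i)² = 251·9² + 257·6² = 29583.
c = 2t² / 29583 = 2·846² / 29583 = 48.3870.

48.387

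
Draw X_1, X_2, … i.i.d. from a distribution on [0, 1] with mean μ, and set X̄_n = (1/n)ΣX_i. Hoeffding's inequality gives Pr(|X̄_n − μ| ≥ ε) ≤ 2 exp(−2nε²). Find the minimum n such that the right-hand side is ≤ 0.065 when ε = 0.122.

116

Require 2·exp(−2nε²) ≤ 0.065, i.e. 2nε² ≥ ln(2/0.065) = 3.426515.
So n ≥ 3.426515 / (2·0.122²) = 115.107.
The smallest integer n is 116.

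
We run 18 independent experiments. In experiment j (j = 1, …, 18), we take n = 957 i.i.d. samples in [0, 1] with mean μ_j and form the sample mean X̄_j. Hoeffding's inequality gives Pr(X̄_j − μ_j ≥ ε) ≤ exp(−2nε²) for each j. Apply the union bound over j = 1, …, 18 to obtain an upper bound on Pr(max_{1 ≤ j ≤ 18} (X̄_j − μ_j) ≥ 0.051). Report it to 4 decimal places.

0.1239

Per-experiment Hoeffding bound: exp(−2·957·0.051²) = exp(−4.97831) = 0.0068857.
Union bound over 18 events: 18·0.0068857 = 0.12394.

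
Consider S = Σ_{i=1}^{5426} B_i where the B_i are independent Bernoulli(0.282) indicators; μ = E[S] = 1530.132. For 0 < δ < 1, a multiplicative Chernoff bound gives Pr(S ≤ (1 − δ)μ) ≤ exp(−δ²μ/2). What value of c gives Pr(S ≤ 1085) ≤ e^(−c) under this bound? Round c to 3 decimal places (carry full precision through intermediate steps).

Write 1085 = (1 − δ)μ, so δ = 1 − 1085/1530.132 = 0.2909108…
Then the exponent is δ²μ/2 = (μ − 1085)²/(2μ) = 64.746864.

64.747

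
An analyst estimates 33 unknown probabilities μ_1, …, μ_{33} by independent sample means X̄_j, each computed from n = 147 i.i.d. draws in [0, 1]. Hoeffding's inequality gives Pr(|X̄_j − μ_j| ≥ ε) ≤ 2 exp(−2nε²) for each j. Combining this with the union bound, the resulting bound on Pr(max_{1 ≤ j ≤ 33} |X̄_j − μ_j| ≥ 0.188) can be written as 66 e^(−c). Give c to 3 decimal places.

Union bound over the 33 events: Pr(max_{1 ≤ j ≤ 33} |X̄_j − μ_j| ≥ 0.188) ≤ 33·2·exp(−2nε²) = 66 exp(−2·147·0.188²).
So c = 2·147·0.188² = 10.3911.

10.391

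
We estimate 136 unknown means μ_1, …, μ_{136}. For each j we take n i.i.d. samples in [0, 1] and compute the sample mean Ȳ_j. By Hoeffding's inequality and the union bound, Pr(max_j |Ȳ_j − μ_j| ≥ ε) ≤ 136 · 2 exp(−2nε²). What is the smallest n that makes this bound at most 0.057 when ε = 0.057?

1304

Need 2·136·exp(−2nε²) ≤ 0.057, i.e. exp(−2nε²) ≤ 0.057/272.
So 2nε² ≥ ln(272/0.057) = 8.470506.
Hence n ≥ 8.470506/(2·0.057²) = 1303.556.
The smallest integer n is 1304.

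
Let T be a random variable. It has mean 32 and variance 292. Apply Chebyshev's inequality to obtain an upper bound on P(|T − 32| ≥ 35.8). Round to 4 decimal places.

0.2278

Chebyshev: P(|T − μ| ≥ t) ≤ Var(T)/t².
Bound = 292 / 1281.64 = 0.2278.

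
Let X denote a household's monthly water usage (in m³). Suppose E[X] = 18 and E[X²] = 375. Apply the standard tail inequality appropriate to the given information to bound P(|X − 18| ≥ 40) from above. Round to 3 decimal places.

The first two moments determine the variance, so Chebyshev's inequality is the sharpest standard bound available.
Var(X) = E[X²] − (E[X])² = 375 − 324 = 51.
Chebyshev's inequality: P(|X − μ| ≥ t) ≤ Var(X)/t² = 51/1600 = 0.0319.

0.032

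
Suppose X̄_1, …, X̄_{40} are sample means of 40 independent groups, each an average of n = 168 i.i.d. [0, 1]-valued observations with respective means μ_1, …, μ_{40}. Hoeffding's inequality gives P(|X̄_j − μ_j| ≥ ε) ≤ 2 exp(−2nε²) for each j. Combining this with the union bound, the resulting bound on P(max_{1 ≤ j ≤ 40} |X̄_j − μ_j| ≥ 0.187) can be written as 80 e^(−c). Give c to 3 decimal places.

11.750

Union bound over the 40 events: P(max_{1 ≤ j ≤ 40} |X̄_j − μ_j| ≥ 0.187) ≤ 40·2·exp(−2nε²) = 80 exp(−2·168·0.187²).
So c = 2·168·0.187² = 11.7496.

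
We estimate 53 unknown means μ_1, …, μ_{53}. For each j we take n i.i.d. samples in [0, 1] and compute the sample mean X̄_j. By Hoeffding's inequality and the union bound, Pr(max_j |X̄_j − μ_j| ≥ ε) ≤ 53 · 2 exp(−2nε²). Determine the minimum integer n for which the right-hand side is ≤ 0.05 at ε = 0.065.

Need 2·53·exp(−2nε²) ≤ 0.05, i.e. exp(−2nε²) ≤ 0.05/106.
So 2nε² ≥ ln(106/0.05) = 7.659171.
Hence n ≥ 7.659171/(2·0.065²) = 906.411.
The smallest integer n is 907.

907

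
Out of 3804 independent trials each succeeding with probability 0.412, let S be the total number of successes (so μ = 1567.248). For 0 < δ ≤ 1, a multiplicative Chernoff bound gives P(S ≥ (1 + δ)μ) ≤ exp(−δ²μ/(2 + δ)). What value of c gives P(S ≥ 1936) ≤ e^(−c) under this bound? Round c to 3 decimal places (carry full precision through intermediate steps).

Write 1936 = (1 + δ)μ, so δ = 1936/1567.248 − 1 = 0.2352863…
Then the exponent is δ²μ/(2 + δ) = (1936 − μ)² / (μ·(2 + δ)) = 38.814848.

38.815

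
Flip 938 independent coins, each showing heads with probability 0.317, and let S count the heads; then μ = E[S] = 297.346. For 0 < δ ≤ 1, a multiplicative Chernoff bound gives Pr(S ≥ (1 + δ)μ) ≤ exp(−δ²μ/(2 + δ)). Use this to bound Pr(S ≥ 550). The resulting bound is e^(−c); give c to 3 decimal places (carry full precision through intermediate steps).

Write 550 = (1 + δ)μ, so δ = 550/297.346 − 1 = 0.849697…
Then the exponent is δ²μ/(2 + δ) = (550 − μ)² / (μ·(2 + δ)) = 75.334095.

75.334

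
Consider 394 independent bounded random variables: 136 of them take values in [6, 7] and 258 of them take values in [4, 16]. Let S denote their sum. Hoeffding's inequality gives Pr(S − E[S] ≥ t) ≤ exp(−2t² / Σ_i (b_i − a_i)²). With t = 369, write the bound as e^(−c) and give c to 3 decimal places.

Σ(b_i − a_i)² = 136·1² + 258·12² = 37288.
c = 2t² / 37288 = 2·369² / 37288 = 7.3032.

7.303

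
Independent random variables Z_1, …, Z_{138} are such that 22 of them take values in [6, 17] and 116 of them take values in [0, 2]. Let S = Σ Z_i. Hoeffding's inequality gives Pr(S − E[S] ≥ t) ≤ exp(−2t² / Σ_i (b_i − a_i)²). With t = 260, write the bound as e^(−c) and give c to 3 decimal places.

43.250

Σ(b_i − a_i)² = 22·11² + 116·2² = 3126.
c = 2t² / 3126 = 2·260² / 3126 = 43.2502.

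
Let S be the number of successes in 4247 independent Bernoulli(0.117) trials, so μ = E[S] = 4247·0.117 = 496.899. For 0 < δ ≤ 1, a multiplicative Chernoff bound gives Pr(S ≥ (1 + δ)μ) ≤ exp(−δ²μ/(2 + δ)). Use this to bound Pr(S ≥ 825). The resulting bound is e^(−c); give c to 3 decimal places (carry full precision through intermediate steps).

Write 825 = (1 + δ)μ, so δ = 825/496.899 − 1 = 0.6602972…
Then the exponent is δ²μ/(2 + δ) = (825 − μ)² / (μ·(2 + δ)) = 81.436075.

81.436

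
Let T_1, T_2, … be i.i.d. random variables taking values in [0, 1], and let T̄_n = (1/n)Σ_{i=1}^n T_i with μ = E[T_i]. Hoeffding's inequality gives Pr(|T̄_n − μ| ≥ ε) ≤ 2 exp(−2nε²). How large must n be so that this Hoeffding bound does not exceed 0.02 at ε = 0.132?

133

Require 2·exp(−2nε²) ≤ 0.02, i.e. 2nε² ≥ ln(2/0.02) = 4.605170.
So n ≥ 4.605170 / (2·0.132²) = 132.150.
The smallest integer n is 133.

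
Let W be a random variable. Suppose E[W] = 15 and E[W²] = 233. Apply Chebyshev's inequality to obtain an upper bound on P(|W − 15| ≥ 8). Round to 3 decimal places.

0.125

Var(W) = E[W²] − (E[W])² = 233 − 225 = 8.
Chebyshev's inequality: P(|W − μ| ≥ t) ≤ Var(W)/t² = 8/64 = 0.1250.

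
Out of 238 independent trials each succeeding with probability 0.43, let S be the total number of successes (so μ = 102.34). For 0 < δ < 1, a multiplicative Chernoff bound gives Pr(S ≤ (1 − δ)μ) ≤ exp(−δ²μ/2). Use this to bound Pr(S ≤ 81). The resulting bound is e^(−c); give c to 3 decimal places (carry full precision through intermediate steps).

2.225

Write 81 = (1 − δ)μ, so δ = 1 − 81/102.34 = 0.2085206…
Then the exponent is δ²μ/2 = (μ − 81)²/(2μ) = 2.224915.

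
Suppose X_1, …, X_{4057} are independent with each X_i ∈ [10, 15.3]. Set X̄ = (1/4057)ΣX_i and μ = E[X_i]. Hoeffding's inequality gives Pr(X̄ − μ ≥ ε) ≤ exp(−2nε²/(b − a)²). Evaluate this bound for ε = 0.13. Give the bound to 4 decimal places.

Exponent: 2nε²/(b − a)² = 2·4057·0.13² / 5.3² = 4.88169.
Bound = exp(−4.88169) = 0.00758.

0.0076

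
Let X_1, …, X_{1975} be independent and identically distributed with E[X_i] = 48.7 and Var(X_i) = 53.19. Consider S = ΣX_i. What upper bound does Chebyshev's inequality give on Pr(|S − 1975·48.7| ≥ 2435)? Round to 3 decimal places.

Var(S) = n·Var(X_i) = 1975·53.19 = 105050.25.
Chebyshev: Pr(|S − 1975·48.7| ≥ 2435) ≤ Var(S)/2435² = 105050.25/5929225 = 0.0177.

0.018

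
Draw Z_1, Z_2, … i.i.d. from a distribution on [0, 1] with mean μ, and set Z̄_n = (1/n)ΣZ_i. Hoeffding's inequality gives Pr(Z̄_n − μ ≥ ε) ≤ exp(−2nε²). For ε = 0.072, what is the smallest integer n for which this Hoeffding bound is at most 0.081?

243

Require exp(−2nε²) ≤ 0.081, i.e. 2nε² ≥ ln(1/0.081) = 2.513306.
So n ≥ 2.513306 / (2·0.072²) = 242.410.
The smallest integer n is 243.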